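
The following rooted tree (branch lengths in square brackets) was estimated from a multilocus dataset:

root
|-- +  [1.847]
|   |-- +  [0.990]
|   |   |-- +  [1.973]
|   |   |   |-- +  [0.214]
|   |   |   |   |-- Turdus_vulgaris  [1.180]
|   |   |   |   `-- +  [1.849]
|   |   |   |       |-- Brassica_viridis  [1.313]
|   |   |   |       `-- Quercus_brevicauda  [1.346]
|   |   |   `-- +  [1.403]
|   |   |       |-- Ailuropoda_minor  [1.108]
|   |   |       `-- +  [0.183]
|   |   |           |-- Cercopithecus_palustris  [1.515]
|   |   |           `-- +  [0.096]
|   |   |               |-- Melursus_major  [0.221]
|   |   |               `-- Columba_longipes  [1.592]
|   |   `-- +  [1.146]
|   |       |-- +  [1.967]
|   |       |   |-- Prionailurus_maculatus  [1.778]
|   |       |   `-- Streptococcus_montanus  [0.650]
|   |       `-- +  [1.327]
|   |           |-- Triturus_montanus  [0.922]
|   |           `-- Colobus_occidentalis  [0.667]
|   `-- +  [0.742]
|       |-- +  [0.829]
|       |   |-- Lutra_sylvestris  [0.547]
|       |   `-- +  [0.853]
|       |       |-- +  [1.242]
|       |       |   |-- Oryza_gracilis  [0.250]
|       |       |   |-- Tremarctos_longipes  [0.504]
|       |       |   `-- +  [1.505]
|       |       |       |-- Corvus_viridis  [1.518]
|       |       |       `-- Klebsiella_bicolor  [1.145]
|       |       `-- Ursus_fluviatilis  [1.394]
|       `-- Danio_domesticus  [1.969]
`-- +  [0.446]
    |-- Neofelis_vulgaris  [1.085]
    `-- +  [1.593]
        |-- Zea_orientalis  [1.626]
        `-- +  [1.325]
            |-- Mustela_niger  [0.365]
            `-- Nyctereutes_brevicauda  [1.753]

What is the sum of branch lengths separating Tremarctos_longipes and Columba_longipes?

The path runs Tremarctos_longipes → … → MRCA → … → Columba_longipes; the MRCA is the node subtending ((((Turdus_vulgaris,(Brassica_viridis,Quercus_brevicauda)),(Ailuropoda_minor,(Cercopithecus_palustris,(Melursus_major,Columba_longipes)))),((Prionailurus_maculatus,Streptococcus_montanus),(Triturus_montanus,Colobus_occidentalis))),((Lutra_sylvestris,((Oryza_gracilis,Tremarctos_longipes,(Corvus_viridis,Klebsiella_bicolor)),Ursus_fluviatilis)),Danio_domesticus)).
Branch lengths along that path: 0.504 + 1.242 + 0.853 + 0.829 + 0.742 + 0.990 + 1.973 + 1.403 + 0.183 + 0.096 + 1.592 = 10.407.

10.407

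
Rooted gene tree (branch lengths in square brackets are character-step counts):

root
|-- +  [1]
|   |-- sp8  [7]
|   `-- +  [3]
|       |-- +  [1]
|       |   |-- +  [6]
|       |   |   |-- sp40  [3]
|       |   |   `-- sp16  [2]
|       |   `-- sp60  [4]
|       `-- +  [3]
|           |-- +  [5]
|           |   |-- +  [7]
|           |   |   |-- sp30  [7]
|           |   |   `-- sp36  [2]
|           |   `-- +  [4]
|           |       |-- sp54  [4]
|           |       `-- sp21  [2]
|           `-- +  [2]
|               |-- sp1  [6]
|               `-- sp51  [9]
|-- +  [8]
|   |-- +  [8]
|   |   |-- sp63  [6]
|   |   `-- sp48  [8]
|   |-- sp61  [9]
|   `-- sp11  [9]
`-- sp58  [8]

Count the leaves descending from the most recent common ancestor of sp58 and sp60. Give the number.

15

The MRCA of sp58 and sp60 is the root, so the clade is the entire tree.
That clade contains 15 terminal taxa: sp1, sp11, sp16, sp21, sp30, sp36, sp40, sp48, sp51, sp54, sp58, sp60, sp61, sp63, sp8.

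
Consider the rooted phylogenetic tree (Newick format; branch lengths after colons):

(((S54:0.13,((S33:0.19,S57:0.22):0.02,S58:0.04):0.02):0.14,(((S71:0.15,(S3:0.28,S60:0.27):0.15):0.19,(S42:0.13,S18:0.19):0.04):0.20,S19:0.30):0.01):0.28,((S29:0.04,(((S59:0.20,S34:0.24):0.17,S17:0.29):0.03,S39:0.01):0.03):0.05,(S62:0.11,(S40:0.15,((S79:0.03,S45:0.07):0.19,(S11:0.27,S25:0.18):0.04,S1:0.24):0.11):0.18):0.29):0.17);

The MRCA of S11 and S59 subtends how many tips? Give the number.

The MRCA of S11 and S59 is the node subtending ((S29,(((S59,S34),S17),S39)),(S62,(S40,((S79,S45),(S11,S25),S1)))).
That clade contains 12 terminal taxa: S1, S11, S17, S25, S29, S34, S39, S40, S45, S59, S62, S79.

12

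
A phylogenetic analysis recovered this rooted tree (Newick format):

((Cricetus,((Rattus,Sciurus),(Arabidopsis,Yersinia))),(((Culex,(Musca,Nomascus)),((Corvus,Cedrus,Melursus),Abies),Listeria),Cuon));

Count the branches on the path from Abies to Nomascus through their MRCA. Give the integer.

The MRCA of Abies and Nomascus is the node subtending ((Culex,(Musca,Nomascus)),((Corvus,Cedrus,Melursus),Abies),Listeria).
From Abies up to that node: 2 branches. From Nomascus up to the same node: 3 branches. Total: 2 + 3 = 5.

5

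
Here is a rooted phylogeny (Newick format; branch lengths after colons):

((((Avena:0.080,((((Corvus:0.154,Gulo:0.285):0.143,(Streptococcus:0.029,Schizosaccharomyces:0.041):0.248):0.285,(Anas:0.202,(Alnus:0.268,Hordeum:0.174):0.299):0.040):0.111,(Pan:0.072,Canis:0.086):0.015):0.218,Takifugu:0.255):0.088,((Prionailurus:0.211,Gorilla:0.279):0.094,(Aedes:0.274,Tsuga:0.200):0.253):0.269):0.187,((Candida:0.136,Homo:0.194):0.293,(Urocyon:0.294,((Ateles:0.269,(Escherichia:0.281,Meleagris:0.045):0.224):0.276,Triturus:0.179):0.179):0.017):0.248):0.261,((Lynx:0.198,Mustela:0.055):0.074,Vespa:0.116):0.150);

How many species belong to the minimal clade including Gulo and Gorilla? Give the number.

15

The MRCA of Gulo and Gorilla is the node subtending ((Avena,((((Corvus,Gulo),(Streptococcus,Schizosaccharomyces)),(Anas,(Alnus,Hordeum))),(Pan,Canis)),Takifugu),((Prionailurus,Gorilla),(Aedes,Tsuga))).
That clade contains 15 terminal taxa: Aedes, Alnus, Anas, Avena, Canis, Corvus, Gorilla, Gulo, Hordeum, Pan, Prionailurus, Schizosaccharomyces, Streptococcus, Takifugu, Tsuga.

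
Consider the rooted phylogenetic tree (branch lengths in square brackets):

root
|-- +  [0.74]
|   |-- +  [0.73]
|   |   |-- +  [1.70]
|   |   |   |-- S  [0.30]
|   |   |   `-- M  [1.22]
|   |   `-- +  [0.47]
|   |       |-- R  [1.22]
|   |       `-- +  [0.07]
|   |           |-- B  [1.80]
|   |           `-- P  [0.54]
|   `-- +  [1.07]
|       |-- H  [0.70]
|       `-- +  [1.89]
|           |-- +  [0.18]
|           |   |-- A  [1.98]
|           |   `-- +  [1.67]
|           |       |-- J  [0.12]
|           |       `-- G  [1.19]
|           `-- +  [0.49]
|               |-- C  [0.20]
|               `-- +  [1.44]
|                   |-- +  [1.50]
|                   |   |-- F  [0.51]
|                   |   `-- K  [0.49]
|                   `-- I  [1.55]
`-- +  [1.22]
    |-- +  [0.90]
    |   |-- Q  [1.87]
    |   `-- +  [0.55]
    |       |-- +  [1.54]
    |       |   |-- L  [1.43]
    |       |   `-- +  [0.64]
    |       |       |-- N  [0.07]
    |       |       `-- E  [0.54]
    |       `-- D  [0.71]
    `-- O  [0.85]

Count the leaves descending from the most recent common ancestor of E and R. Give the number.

The MRCA of E and R is the root, so the clade is the entire tree.
That clade contains 19 terminal taxa: A, B, C, D, E, F, G, H, I, J, K, L, M, N, O, P, Q, R, S.

19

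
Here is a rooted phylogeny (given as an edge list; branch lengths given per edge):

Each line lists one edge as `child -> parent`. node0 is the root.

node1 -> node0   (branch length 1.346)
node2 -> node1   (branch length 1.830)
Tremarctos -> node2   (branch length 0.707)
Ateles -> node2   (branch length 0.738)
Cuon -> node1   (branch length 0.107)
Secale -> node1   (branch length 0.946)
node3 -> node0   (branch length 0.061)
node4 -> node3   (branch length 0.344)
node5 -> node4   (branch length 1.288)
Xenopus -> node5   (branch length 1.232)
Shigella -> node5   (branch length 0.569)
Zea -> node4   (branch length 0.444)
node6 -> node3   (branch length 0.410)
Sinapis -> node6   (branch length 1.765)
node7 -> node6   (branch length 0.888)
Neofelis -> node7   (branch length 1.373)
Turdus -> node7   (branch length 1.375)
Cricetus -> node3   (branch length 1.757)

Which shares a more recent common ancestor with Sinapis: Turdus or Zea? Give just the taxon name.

The MRCA of Sinapis and Turdus subtends (Sinapis,(Neofelis,Turdus)) (3 taxa).
The MRCA of Sinapis and Zea subtends (((Xenopus,Shigella),Zea),(Sinapis,(Neofelis,Turdus)),Cricetus) (7 taxa).
The first is nested inside the second, so Sinapis shares a more recent common ancestor with Turdus.

Turdus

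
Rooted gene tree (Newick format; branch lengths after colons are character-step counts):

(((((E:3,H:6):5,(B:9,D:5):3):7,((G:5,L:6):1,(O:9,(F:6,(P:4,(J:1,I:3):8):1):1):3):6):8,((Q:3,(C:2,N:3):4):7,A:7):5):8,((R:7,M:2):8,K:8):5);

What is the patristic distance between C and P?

The path runs C → … → MRCA → … → P; the MRCA is the node subtending ((((E,H),(B,D)),((G,L),(O,(F,(P,(J,I)))))),((Q,(C,N)),A)).
Branch lengths along that path: 2 + 4 + 7 + 5 + 8 + 6 + 3 + 1 + 1 + 4 = 41.

41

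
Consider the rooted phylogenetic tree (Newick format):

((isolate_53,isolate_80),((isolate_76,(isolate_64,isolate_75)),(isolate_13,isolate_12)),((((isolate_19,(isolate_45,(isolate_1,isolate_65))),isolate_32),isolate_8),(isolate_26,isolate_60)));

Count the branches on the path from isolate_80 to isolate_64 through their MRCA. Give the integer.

The MRCA of isolate_80 and isolate_64 is the root of the tree.
From isolate_80 up to that node: 2 branches. From isolate_64 up to the same node: 4 branches. Total: 2 + 4 = 6.

6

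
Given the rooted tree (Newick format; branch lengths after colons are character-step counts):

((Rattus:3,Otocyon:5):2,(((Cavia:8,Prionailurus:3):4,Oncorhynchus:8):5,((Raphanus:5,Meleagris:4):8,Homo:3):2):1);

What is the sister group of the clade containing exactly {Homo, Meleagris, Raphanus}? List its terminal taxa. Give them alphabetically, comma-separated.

Cavia, Oncorhynchus, Prionailurus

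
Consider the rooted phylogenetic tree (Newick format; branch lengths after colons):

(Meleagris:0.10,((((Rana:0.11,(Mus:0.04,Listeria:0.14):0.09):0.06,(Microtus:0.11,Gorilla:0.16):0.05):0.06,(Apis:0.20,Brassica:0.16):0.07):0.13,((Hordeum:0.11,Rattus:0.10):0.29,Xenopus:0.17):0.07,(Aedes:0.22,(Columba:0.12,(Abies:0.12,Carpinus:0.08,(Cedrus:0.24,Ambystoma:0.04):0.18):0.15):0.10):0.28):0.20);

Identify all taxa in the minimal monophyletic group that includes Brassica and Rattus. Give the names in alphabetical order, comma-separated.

Tracing Brassica: it sits inside (Apis,Brassica).
Tracing Rattus: it sits inside (Hordeum,Rattus).
The smallest clade enclosing both is ((((Rana,(Mus,Listeria)),(Microtus,Gorilla)),(Apis,Brassica)),((Hordeum,Rattus),Xenopus),(Aedes,(Columba,(Abies,Carpinus,(Cedrus,Ambystoma))))); the answer is its 16 terminal taxa in alphabetical order.

Abies, Aedes, Ambystoma, Apis, Brassica, Carpinus, Cedrus, Columba, Gorilla, Hordeum, Listeria, Microtus, Mus, Rana, Rattus, Xenopus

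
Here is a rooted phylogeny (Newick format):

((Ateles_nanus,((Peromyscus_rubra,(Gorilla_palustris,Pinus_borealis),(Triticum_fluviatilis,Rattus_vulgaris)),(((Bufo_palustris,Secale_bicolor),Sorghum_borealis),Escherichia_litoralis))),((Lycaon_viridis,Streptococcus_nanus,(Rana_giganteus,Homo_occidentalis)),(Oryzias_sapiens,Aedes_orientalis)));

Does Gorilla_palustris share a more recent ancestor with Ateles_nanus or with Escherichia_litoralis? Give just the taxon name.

The MRCA of Gorilla_palustris and Escherichia_litoralis subtends ((Peromyscus_rubra,(Gorilla_palustris,Pinus_borealis),(Triticum_fluviatilis,Rattus_vulgaris)),(((Bufo_palustris,Secale_bicolor),Sorghum_borealis),Escherichia_litoralis)) (9 taxa).
The MRCA of Gorilla_palustris and Ateles_nanus subtends (Ateles_nanus,((Peromyscus_rubra,(Gorilla_palustris,Pinus_borealis),(Triticum_fluviatilis,Rattus_vulgaris)),(((Bufo_palustris,Secale_bicolor),Sorghum_borealis),Escherichia_litoralis))) (10 taxa).
The first is nested inside the second, so Gorilla_palustris shares a more recent common ancestor with Escherichia_litoralis.

Escherichia_litoralis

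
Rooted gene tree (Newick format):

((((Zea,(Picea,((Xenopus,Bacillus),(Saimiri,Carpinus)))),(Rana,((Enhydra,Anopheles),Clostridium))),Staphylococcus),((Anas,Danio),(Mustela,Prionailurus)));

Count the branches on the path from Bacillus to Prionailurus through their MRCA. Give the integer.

10

The MRCA of Bacillus and Prionailurus is the root of the tree.
From Bacillus up to that node: 7 branches. From Prionailurus up to the same node: 3 branches. Total: 7 + 3 = 10.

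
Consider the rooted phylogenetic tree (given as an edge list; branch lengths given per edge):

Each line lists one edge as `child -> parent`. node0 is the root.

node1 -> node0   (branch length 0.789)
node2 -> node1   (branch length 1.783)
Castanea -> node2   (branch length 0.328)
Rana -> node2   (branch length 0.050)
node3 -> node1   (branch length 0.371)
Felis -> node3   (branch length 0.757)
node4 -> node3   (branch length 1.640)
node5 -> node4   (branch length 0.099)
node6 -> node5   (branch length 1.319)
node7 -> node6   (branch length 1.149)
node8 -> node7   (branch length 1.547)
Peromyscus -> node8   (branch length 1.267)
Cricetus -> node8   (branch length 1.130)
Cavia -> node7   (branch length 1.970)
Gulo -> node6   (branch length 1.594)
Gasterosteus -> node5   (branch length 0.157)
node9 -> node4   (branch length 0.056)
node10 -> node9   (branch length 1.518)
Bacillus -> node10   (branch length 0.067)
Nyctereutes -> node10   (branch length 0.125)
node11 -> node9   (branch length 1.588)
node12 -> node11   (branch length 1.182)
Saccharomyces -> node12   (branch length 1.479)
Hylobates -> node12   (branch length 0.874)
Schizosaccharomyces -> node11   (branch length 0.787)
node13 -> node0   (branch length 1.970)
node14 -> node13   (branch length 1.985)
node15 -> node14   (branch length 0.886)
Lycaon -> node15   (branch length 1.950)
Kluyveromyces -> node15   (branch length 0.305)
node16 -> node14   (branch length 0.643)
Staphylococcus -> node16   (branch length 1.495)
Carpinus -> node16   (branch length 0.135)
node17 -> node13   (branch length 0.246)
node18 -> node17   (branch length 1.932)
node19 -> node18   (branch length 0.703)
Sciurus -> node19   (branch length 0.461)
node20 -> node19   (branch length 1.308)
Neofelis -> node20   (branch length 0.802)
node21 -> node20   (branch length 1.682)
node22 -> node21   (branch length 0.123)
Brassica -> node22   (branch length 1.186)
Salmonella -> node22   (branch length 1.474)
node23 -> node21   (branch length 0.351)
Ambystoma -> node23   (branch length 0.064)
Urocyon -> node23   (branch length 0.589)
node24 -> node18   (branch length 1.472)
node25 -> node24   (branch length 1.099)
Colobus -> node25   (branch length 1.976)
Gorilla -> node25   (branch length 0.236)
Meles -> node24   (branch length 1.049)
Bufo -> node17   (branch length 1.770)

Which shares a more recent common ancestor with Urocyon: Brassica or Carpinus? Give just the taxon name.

The MRCA of Urocyon and Brassica subtends ((Brassica,Salmonella),(Ambystoma,Urocyon)) (4 taxa).
The MRCA of Urocyon and Carpinus subtends (((Lycaon,Kluyveromyces),(Staphylococcus,Carpinus)),(((Sciurus,(Neofelis,((Brassica,Salmonella),(Ambystoma,Urocyon)))),((Colobus,Gorilla),Meles)),Bufo)) (14 taxa).
The first is nested inside the second, so Urocyon shares a more recent common ancestor with Brassica.

Brassica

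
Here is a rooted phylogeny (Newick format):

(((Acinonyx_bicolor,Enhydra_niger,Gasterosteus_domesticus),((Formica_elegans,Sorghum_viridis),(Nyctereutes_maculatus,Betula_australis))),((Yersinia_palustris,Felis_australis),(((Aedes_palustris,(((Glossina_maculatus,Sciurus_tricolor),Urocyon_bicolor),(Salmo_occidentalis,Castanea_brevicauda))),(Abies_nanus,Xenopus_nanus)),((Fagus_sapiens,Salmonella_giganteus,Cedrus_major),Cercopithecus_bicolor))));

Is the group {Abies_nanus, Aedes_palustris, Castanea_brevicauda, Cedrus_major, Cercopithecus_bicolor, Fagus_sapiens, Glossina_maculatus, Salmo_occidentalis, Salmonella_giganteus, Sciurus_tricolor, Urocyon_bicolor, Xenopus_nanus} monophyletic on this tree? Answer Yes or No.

The most recent common ancestor of these taxa subtends (((Aedes_palustris,(((Glossina_maculatus,Sciurus_tricolor),Urocyon_bicolor),(Salmo_occidentalis,Castanea_brevicauda))),(Abies_nanus,Xenopus_nanus)),((Fagus_sapiens,Salmonella_giganteus,Cedrus_major),Cercopithecus_bicolor)).
That clade has exactly 12 tips — every listed taxon and nothing else — so the group is monophyletic.

Yes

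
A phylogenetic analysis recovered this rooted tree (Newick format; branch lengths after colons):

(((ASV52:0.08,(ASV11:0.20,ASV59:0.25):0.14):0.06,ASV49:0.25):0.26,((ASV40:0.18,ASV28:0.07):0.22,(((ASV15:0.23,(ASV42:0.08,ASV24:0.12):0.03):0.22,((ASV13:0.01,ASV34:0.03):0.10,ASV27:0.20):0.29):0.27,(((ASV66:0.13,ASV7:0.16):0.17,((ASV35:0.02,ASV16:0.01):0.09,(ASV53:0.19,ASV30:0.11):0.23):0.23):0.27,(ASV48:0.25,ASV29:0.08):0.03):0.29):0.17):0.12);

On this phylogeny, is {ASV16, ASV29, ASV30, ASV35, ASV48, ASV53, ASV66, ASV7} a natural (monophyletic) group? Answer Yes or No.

Yes

The most recent common ancestor of these taxa subtends (((ASV66,ASV7),((ASV35,ASV16),(ASV53,ASV30))),(ASV48,ASV29)).
That clade has exactly 8 tips — every listed taxon and nothing else — so the group is monophyletic.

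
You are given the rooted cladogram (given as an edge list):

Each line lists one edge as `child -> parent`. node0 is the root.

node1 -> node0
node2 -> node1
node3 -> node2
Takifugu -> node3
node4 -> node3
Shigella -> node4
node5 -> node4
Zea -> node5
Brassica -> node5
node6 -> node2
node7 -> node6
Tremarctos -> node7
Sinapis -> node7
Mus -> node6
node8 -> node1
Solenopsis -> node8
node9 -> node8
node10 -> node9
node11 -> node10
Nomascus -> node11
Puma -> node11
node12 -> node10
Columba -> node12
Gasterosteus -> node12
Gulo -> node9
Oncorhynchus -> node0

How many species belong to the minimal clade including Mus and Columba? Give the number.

The MRCA of Mus and Columba is the node subtending (((Takifugu,(Shigella,(Zea,Brassica))),((Tremarctos,Sinapis),Mus)),(Solenopsis,(((Nomascus,Puma),(Columba,Gasterosteus)),Gulo))).
That clade contains 13 terminal taxa: Brassica, Columba, Gasterosteus, Gulo, Mus, Nomascus, Puma, Shigella, Sinapis, Solenopsis, Takifugu, Tremarctos, Zea.

13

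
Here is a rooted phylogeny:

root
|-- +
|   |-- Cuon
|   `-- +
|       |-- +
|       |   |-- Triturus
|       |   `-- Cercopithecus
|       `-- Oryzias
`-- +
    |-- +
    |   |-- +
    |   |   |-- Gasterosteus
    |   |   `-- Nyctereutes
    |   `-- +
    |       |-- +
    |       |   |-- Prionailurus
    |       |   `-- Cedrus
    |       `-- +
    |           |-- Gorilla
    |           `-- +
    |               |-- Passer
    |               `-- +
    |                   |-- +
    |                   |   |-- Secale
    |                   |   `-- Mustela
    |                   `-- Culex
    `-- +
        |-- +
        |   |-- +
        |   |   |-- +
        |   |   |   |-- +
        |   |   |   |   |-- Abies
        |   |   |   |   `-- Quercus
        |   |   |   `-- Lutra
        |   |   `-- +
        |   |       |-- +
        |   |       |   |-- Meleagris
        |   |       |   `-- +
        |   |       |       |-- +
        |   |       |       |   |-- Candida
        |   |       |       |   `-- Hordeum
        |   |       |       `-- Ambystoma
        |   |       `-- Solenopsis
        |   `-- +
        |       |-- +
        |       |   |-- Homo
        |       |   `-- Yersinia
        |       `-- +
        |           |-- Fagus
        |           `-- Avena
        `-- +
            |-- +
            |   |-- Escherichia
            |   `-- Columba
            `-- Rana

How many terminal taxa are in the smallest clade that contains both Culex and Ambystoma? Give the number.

24

The MRCA of Culex and Ambystoma is the node subtending (((Gasterosteus,Nyctereutes),((Prionailurus,Cedrus),(Gorilla,(Passer,((Secale,Mustela),Culex))))),(((((Abies,Quercus),Lutra),((Meleagris,((Candida,Hordeum),Ambystoma)),Solenopsis)),((Homo,Yersinia),(Fagus,Avena))),((Escherichia,Columba),Rana))).
That clade contains 24 terminal taxa: Abies, Ambystoma, Avena, Candida, Cedrus, Columba, Culex, Escherichia, Fagus, Gasterosteus, Gorilla, Homo, Hordeum, Lutra, Meleagris, Mustela, Nyctereutes, Passer, Prionailurus, Quercus, Rana, Secale, Solenopsis, Yersinia.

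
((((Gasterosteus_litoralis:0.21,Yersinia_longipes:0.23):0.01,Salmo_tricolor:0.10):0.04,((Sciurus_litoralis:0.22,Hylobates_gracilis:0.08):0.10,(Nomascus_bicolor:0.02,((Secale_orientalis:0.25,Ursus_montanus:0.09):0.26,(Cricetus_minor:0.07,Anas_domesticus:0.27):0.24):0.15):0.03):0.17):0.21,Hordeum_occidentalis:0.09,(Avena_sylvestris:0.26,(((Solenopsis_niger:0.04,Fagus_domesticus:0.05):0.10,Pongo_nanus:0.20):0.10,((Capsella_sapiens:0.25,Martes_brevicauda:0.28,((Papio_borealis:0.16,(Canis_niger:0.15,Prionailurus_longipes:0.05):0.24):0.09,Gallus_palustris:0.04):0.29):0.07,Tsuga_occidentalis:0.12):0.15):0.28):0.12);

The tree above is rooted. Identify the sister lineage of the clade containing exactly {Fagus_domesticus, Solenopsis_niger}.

Pongo_nanus

The clade containing exactly {Fagus_domesticus, Solenopsis_niger} attaches to the tree at the node subtending ((Solenopsis_niger,Fagus_domesticus),Pongo_nanus).
The other lineage descending from that same node — the sister group — is the single tip Pongo_nanus.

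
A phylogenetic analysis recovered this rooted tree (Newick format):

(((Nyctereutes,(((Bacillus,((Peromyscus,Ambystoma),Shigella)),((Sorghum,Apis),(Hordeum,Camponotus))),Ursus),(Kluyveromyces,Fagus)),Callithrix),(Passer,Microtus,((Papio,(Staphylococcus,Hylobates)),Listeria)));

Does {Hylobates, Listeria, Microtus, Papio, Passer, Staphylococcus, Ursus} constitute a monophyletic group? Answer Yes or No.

The MRCA of the listed taxa is the root, so the smallest clade containing them is the whole tree.
That clade also contains Ambystoma, Apis, Bacillus, Callithrix, Camponotus, Fagus, Hordeum, Kluyveromyces, Nyctereutes, Peromyscus, Shigella, Sorghum, which are not in the proposed group, so the group is not monophyletic.

No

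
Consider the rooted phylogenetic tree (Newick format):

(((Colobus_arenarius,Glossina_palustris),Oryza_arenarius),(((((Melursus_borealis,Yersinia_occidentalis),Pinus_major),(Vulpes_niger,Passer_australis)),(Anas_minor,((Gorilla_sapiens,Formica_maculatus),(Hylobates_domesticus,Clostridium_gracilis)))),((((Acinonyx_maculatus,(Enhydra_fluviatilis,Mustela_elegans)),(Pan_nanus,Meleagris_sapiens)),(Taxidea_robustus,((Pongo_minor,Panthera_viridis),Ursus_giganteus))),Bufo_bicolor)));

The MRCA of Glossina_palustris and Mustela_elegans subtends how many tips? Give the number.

The MRCA of Glossina_palustris and Mustela_elegans is the root, so the clade is the entire tree.
That clade contains 23 terminal taxa: Acinonyx_maculatus, Anas_minor, Bufo_bicolor, Clostridium_gracilis, Colobus_arenarius, Enhydra_fluviatilis, Formica_maculatus, Glossina_palustris, Gorilla_sapiens, Hylobates_domesticus, Meleagris_sapiens, Melursus_borealis, Mustela_elegans, Oryza_arenarius, Pan_nanus, Panthera_viridis, Passer_australis, Pinus_major, Pongo_minor, Taxidea_robustus, Ursus_giganteus, Vulpes_niger, Yersinia_occidentalis.

23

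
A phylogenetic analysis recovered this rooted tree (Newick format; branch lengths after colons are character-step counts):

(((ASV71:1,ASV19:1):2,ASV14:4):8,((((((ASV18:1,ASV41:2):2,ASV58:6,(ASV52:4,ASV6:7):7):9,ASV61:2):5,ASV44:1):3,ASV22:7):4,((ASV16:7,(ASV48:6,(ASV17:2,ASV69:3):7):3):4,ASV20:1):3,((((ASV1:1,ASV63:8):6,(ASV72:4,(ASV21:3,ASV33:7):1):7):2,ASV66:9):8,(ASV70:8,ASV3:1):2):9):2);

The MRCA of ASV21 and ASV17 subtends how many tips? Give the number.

The MRCA of ASV21 and ASV17 is the node subtending ((((((ASV18,ASV41),ASV58,(ASV52,ASV6)),ASV61),ASV44),ASV22),((ASV16,(ASV48,(ASV17,ASV69))),ASV20),((((ASV1,ASV63),(ASV72,(ASV21,ASV33))),ASV66),(ASV70,ASV3))).
That clade contains 21 terminal taxa: ASV1, ASV16, ASV17, ASV18, ASV20, ASV21, ASV22, ASV3, ASV33, ASV41, ASV44, ASV48, ASV52, ASV58, ASV6, ASV61, ASV63, ASV66, ASV69, ASV70, ASV72.

21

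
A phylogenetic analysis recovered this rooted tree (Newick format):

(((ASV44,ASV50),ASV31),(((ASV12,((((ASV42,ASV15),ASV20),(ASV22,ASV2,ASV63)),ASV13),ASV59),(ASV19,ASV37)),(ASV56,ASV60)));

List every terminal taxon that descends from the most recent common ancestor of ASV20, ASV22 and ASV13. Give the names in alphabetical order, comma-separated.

Tracing ASV20: it sits inside ((ASV42,ASV15),ASV20).
Tracing ASV22: it sits inside (ASV22,ASV2,ASV63).
Tracing ASV13: it sits inside ((((ASV42,ASV15),ASV20),(ASV22,ASV2,ASV63)),ASV13).
The smallest clade enclosing all 3 is ((((ASV42,ASV15),ASV20),(ASV22,ASV2,ASV63)),ASV13); the answer is its 7 terminal taxa in alphabetical order.

ASV13, ASV15, ASV2, ASV20, ASV22, ASV42, ASV63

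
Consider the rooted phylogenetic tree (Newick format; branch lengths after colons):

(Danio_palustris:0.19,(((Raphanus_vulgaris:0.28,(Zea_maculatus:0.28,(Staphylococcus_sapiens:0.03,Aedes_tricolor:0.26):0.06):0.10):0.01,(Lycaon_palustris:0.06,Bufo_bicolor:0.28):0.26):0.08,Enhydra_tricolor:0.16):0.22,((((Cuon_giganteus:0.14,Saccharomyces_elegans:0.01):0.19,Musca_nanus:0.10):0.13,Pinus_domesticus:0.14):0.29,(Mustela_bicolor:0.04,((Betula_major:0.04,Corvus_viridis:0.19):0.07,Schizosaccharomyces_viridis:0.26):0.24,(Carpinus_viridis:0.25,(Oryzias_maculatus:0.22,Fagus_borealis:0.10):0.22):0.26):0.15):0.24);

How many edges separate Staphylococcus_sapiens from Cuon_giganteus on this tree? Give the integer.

The MRCA of Staphylococcus_sapiens and Cuon_giganteus is the root of the tree.
From Staphylococcus_sapiens up to that node: 6 branches. From Cuon_giganteus up to the same node: 5 branches. Total: 6 + 5 = 11.

11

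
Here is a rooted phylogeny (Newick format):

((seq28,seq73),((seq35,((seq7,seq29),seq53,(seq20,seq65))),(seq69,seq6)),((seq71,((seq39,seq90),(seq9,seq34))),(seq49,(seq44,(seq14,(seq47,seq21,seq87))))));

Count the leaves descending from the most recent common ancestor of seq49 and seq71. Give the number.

11

The MRCA of seq49 and seq71 is the node subtending ((seq71,((seq39,seq90),(seq9,seq34))),(seq49,(seq44,(seq14,(seq47,seq21,seq87))))).
That clade contains 11 terminal taxa: seq14, seq21, seq34, seq39, seq44, seq47, seq49, seq71, seq87, seq9, seq90.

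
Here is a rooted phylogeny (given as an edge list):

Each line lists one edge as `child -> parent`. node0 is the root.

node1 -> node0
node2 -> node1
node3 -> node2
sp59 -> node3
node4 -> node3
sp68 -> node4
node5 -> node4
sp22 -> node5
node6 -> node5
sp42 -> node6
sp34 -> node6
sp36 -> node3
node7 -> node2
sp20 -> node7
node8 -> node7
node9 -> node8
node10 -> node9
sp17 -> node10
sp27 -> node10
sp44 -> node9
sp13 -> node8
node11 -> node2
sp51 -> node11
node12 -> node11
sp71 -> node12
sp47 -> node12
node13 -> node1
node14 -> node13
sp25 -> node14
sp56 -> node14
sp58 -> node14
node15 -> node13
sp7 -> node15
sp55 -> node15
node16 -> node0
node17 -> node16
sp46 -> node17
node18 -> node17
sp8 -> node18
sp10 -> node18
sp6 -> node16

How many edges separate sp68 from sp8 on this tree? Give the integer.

9

The MRCA of sp68 and sp8 is the root of the tree.
From sp68 up to that node: 5 branches. From sp8 up to the same node: 4 branches. Total: 5 + 4 = 9.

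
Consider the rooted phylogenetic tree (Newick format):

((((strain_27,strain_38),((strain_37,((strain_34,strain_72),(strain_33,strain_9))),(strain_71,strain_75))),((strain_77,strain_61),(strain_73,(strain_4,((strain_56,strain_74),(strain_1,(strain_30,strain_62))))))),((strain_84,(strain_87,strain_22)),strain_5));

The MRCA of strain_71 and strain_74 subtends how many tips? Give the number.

18

The MRCA of strain_71 and strain_74 is the node subtending (((strain_27,strain_38),((strain_37,((strain_34,strain_72),(strain_33,strain_9))),(strain_71,strain_75))),((strain_77,strain_61),(strain_73,(strain_4,((strain_56,strain_74),(strain_1,(strain_30,strain_62))))))).
That clade contains 18 terminal taxa: strain_1, strain_27, strain_30, strain_33, strain_34, strain_37, strain_38, strain_4, strain_56, strain_61, strain_62, strain_71, strain_72, strain_73, strain_74, strain_75, strain_77, strain_9.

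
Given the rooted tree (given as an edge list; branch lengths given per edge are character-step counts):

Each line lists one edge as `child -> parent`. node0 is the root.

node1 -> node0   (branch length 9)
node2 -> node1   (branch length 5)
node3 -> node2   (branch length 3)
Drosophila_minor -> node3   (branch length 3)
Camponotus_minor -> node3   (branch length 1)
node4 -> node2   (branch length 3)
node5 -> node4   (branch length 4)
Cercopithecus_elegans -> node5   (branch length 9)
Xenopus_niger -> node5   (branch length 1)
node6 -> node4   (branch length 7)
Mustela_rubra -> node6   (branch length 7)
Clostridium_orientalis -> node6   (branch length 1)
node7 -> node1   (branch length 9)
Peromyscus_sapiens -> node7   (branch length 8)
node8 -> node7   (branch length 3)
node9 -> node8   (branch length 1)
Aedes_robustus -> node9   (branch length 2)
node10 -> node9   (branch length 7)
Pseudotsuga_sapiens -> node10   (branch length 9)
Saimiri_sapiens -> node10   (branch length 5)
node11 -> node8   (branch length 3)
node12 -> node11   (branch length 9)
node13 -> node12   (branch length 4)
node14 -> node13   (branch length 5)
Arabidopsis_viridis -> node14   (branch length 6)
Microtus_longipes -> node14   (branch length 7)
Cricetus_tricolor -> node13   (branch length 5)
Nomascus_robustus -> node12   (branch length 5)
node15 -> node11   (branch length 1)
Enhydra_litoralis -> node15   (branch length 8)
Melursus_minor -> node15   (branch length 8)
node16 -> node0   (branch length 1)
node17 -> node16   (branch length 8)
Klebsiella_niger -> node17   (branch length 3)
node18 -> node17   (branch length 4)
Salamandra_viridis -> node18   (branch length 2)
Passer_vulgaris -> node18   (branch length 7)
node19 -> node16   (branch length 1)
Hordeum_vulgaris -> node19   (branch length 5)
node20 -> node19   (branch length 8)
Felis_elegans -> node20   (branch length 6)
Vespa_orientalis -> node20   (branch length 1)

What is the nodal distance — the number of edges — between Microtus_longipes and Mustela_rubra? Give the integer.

The MRCA of Microtus_longipes and Mustela_rubra is the node subtending (((Drosophila_minor,Camponotus_minor),((Cercopithecus_elegans,Xenopus_niger),(Mustela_rubra,Clostridium_orientalis))),(Peromyscus_sapiens,((Aedes_robustus,(Pseudotsuga_sapiens,Saimiri_sapiens)),((((Arabidopsis_viridis,Microtus_longipes),Cricetus_tricolor),Nomascus_robustus),(Enhydra_litoralis,Melursus_minor))))).
From Microtus_longipes up to that node: 7 branches. From Mustela_rubra up to the same node: 4 branches. Total: 7 + 4 = 11.

11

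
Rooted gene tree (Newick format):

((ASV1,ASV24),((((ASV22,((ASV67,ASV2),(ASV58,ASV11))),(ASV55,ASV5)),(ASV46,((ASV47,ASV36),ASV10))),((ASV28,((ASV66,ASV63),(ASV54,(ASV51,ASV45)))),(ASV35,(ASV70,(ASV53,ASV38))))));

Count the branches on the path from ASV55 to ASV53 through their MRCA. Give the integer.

The MRCA of ASV55 and ASV53 is the node subtending ((((ASV22,((ASV67,ASV2),(ASV58,ASV11))),(ASV55,ASV5)),(ASV46,((ASV47,ASV36),ASV10))),((ASV28,((ASV66,ASV63),(ASV54,(ASV51,ASV45)))),(ASV35,(ASV70,(ASV53,ASV38))))).
From ASV55 up to that node: 4 branches. From ASV53 up to the same node: 5 branches. Total: 4 + 5 = 9.

9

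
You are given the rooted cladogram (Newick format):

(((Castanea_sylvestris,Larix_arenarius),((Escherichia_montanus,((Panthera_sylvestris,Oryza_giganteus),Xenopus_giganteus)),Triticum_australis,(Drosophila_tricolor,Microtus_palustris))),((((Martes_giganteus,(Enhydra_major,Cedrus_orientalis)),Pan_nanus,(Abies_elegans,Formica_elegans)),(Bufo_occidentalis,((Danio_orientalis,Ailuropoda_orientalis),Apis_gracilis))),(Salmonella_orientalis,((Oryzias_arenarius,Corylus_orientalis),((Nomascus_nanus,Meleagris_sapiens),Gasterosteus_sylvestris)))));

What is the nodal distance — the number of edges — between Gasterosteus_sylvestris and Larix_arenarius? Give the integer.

8

The MRCA of Gasterosteus_sylvestris and Larix_arenarius is the root of the tree.
From Gasterosteus_sylvestris up to that node: 5 branches. From Larix_arenarius up to the same node: 3 branches. Total: 5 + 3 = 8.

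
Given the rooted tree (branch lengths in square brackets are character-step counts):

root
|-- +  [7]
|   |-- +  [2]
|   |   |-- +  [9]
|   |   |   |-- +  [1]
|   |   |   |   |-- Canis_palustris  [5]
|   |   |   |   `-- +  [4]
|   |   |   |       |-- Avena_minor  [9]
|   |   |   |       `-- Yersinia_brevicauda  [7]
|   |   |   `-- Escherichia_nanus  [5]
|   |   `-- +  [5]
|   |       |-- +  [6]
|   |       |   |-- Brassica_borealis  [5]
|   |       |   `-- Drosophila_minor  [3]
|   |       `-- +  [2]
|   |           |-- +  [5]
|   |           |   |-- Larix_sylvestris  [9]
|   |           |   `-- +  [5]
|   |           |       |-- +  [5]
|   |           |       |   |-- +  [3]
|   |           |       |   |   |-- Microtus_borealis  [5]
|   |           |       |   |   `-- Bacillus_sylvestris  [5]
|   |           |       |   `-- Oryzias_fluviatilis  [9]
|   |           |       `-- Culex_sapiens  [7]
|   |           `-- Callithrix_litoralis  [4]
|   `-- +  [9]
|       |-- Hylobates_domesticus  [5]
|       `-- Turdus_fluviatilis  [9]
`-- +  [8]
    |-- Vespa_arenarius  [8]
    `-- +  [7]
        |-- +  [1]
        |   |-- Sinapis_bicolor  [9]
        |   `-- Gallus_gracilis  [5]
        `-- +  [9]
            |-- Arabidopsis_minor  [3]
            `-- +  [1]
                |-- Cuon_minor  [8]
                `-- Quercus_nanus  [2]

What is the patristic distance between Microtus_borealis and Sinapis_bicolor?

The path runs Microtus_borealis → … → MRCA → … → Sinapis_bicolor; the MRCA is the root of the tree.
Branch lengths along that path: 5 + 3 + 5 + 5 + 5 + 2 + 5 + 2 + 7 + 8 + 7 + 1 + 9 = 64.

64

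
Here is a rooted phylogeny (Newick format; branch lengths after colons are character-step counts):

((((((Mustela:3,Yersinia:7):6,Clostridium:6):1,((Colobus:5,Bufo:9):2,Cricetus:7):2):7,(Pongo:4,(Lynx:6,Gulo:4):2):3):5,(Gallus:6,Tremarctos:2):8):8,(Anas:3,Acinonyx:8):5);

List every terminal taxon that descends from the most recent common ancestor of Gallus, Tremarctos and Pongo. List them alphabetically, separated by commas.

Bufo, Clostridium, Colobus, Cricetus, Gallus, Gulo, Lynx, Mustela, Pongo, Tremarctos, Yersinia

Tracing Gallus: it sits inside (Gallus,Tremarctos).
Tracing Tremarctos: it sits inside (Gallus,Tremarctos).
Tracing Pongo: it sits inside (Pongo,(Lynx,Gulo)).
The smallest clade enclosing all 3 is (((((Mustela,Yersinia),Clostridium),((Colobus,Bufo),Cricetus)),(Pongo,(Lynx,Gulo))),(Gallus,Tremarctos)); the answer is its 11 terminal taxa in alphabetical order.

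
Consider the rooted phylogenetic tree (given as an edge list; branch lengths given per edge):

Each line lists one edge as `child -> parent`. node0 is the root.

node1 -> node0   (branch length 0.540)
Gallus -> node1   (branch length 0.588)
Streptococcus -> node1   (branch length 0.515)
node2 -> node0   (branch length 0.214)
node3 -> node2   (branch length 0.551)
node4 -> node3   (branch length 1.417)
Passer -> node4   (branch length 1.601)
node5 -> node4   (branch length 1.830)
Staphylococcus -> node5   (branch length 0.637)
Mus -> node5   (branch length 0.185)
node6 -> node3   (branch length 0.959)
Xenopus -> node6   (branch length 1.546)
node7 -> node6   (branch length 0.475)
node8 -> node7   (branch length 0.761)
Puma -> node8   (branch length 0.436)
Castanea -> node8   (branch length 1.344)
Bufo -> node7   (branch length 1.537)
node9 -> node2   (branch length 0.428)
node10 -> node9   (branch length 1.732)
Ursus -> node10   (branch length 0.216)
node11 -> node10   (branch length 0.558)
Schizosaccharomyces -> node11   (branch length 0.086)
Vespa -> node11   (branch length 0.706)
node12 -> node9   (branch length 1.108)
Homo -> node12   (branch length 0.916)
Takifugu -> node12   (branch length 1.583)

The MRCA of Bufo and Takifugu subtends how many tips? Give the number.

12

The MRCA of Bufo and Takifugu is the node subtending (((Passer,(Staphylococcus,Mus)),(Xenopus,((Puma,Castanea),Bufo))),((Ursus,(Schizosaccharomyces,Vespa)),(Homo,Takifugu))).
That clade contains 12 terminal taxa: Bufo, Castanea, Homo, Mus, Passer, Puma, Schizosaccharomyces, Staphylococcus, Takifugu, Ursus, Vespa, Xenopus.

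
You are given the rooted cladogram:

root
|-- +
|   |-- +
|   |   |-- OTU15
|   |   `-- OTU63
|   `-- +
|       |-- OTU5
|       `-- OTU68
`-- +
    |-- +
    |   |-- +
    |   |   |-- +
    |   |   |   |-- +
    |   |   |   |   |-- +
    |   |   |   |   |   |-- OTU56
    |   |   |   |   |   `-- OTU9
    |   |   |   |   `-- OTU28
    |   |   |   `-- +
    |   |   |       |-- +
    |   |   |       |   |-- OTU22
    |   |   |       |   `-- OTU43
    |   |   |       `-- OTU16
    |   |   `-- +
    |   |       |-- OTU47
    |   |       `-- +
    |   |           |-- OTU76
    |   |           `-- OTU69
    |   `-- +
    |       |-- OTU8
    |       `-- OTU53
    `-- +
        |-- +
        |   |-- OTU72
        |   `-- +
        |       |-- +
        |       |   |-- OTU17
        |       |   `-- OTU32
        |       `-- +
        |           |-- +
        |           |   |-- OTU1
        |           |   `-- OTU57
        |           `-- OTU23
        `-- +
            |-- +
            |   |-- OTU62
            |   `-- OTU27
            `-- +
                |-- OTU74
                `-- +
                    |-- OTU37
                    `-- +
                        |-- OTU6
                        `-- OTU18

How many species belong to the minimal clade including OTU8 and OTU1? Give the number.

23

The MRCA of OTU8 and OTU1 is the node subtending ((((((OTU56,OTU9),OTU28),((OTU22,OTU43),OTU16)),(OTU47,(OTU76,OTU69))),(OTU8,OTU53)),((OTU72,((OTU17,OTU32),((OTU1,OTU57),OTU23))),((OTU62,OTU27),(OTU74,(OTU37,(OTU6,OTU18)))))).
That clade contains 23 terminal taxa: OTU1, OTU16, OTU17, OTU18, OTU22, OTU23, OTU27, OTU28, OTU32, OTU37, OTU43, OTU47, OTU53, OTU56, OTU57, OTU6, OTU62, OTU69, OTU72, OTU74, OTU76, OTU8, OTU9.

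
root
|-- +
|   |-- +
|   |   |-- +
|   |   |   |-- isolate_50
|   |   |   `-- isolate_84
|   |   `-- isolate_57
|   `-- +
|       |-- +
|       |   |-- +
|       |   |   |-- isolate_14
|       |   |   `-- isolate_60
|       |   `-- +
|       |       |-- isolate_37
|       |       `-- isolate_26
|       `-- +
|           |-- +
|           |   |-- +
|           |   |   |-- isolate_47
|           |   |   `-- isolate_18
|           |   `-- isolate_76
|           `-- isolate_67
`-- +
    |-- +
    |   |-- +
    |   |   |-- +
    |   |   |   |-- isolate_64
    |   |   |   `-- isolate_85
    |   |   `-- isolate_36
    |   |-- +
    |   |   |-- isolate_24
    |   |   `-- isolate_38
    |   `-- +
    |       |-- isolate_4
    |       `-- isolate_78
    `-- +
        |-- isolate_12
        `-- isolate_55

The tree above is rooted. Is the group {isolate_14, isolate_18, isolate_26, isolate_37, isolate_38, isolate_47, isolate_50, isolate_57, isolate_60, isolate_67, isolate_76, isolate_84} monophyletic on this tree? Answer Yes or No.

No

The MRCA of the listed taxa is the root, so the smallest clade containing them is the whole tree.
That clade also contains isolate_12, isolate_24, isolate_36, isolate_4, isolate_55, isolate_64, isolate_78, isolate_85, which are not in the proposed group, so the group is not monophyletic.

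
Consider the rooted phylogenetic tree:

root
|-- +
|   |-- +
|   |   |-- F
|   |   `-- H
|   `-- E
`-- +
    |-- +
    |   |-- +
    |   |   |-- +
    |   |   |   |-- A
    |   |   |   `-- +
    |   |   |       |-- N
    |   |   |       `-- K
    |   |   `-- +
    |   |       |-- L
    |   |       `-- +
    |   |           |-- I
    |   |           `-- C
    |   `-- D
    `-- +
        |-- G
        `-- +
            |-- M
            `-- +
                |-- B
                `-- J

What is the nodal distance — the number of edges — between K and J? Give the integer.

9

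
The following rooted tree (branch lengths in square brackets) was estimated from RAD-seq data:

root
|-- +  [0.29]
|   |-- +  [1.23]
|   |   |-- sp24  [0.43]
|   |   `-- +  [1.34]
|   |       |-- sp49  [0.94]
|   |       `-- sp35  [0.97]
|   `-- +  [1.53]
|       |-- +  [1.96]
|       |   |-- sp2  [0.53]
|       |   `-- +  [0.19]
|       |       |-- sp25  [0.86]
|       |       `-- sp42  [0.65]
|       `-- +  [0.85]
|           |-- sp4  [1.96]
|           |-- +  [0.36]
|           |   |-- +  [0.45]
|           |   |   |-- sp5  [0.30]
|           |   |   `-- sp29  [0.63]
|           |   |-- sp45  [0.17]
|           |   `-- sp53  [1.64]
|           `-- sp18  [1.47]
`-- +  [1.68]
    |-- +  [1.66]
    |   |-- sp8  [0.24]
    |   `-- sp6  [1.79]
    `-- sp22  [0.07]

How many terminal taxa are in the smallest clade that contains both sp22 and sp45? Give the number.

15

The MRCA of sp22 and sp45 is the root, so the clade is the entire tree.
That clade contains 15 terminal taxa: sp18, sp2, sp22, sp24, sp25, sp29, sp35, sp4, sp42, sp45, sp49, sp5, sp53, sp6, sp8.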